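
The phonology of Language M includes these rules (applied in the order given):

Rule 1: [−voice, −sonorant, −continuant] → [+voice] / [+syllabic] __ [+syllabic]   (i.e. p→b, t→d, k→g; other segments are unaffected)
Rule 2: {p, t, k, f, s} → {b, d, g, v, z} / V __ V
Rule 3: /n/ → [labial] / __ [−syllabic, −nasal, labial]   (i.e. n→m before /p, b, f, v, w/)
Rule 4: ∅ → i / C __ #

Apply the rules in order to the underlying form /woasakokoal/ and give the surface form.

woazagogoali

Rule 1 (intervocalic voicing): /k/ is a voiceless stop between vowels /a/ and /o/, so it voices to [g]. /k/ is a voiceless stop between vowels /o/ and /o/, so it voices to [g]. /woasakokoal/ → woasagogoal.
Rule 2 (intervocalic voicing): /s/ is a voiceless obstruent between vowels /a/ and /a/, so it voices to [z]. /woasagogoal/ → woazagogoal.
Rule 3 (nasal place assimilation): no segment meets the environment; /woazagogoal/ is unchanged.
Rule 4 (final i-epenthesis): the form ends in the consonant /l/, so [i] is inserted word-finally. /woazagogoal/ → woazagogoali.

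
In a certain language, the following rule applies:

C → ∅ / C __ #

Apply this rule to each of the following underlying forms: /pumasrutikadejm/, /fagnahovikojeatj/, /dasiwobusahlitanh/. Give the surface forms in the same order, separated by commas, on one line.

/pumasrutikadejm/: /m/ is the second consonant of a word-final cluster /jm/, so it deletes. → [pumasrutikadej].
/fagnahovikojeatj/: /j/ is the second consonant of a word-final cluster /tj/, so it deletes. → [fagnahovikojeat].
/dasiwobusahlitanh/: /h/ is the second consonant of a word-final cluster /nh/, so it deletes. → [dasiwobusahlitan].

pumasrutikadej, fagnahovikojeat, dasiwobusahlitan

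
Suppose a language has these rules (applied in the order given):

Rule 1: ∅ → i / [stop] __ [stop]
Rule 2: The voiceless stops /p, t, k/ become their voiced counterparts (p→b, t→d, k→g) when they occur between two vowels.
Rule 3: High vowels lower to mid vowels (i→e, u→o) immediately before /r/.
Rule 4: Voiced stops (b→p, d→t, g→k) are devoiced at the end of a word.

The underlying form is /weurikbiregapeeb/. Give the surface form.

Rule 1 (stop-cluster i-epenthesis): /k/ and /b/ form a stop–stop cluster, so [i] is inserted between them. /weurikbiregapeeb/ → weurikibiregapeeb.
Rule 2 (intervocalic voicing): /k/ is a voiceless stop between vowels /i/ and /i/, so it voices to [g]. /p/ is a voiceless stop between vowels /a/ and /e/, so it voices to [b]. /weurikibiregapeeb/ → weurigibiregabeeb.
Rule 3 (pre-rhotic lowering): /u/ is a high vowel immediately before /r/, so it lowers to [o]. /i/ is a high vowel immediately before /r/, so it lowers to [e]. /weurigibiregabeeb/ → weorigiberegabeeb.
Rule 4 (final devoicing): /b/ is a voiced stop in word-final position, so it devoices to [p]. /weorigiberegabeeb/ → weorigiberegabeep.

weorigiberegabeep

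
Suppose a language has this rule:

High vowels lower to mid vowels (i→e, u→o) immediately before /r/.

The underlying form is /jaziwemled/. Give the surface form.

jaziwemled

No segment of /jaziwemled/ meets the structural description of the rule, so the form surfaces unchanged.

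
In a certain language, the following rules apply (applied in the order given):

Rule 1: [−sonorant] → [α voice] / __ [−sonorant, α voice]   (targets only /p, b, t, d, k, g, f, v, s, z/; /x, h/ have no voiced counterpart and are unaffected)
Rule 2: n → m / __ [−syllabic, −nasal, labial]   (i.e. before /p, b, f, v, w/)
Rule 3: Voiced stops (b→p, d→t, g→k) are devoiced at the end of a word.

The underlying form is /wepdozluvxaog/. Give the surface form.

Rule 1 (regressive voicing assimilation): /p/ precedes the voiced obstruent /d/, so it voices to [b] by assimilation. /v/ precedes the voiceless obstruent /x/, so it devoices to [f] by assimilation. /wepdozluvxaog/ → webdozlufxaog.
Rule 2 (nasal place assimilation): no segment meets the environment; /webdozlufxaog/ is unchanged.
Rule 3 (final devoicing): /g/ is a voiced stop in word-final position, so it devoices to [k]. /webdozlufxaog/ → webdozlufxaok.

webdozlufxaok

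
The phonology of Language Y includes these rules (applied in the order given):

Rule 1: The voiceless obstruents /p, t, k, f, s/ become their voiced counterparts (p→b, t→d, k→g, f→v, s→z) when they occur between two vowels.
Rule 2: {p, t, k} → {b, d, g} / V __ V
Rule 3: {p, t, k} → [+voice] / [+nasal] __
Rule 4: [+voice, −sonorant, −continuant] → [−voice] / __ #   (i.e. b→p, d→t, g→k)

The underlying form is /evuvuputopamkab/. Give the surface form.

evuvubudobamgap

Rule 1 (intervocalic voicing): /p/ is a voiceless obstruent between vowels /u/ and /u/, so it voices to [b]. /t/ is a voiceless obstruent between vowels /u/ and /o/, so it voices to [d]. /p/ is a voiceless obstruent between vowels /o/ and /a/, so it voices to [b]. /evuvuputopamkab/ → evuvubudobamkab.
Rule 2 (intervocalic voicing): no segment meets the environment; /evuvubudobamkab/ is unchanged.
Rule 3 (post-nasal voicing): /k/ is a voiceless stop immediately after the nasal /m/, so it voices to [g]. /evuvubudobamkab/ → evuvubudobamgab.
Rule 4 (final devoicing): /b/ is a voiced stop in word-final position, so it devoices to [p]. /evuvubudobamgab/ → evuvubudobamgap.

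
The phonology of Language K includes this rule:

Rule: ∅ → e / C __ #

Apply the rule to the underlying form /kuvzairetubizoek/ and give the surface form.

the form ends in the consonant /k/, so [e] is inserted word-finally.
Surface form: [kuvzairetubizoeke].

kuvzairetubizoeke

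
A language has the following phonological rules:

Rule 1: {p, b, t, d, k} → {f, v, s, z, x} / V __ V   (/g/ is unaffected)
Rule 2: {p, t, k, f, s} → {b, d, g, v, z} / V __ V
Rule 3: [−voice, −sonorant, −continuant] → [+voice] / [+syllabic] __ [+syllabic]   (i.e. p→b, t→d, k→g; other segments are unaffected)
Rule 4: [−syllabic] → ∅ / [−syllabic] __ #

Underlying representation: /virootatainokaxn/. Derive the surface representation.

Rule 1 (intervocalic spirantization): /t/ is a stop between vowels /o/ and /a/, so it spirantizes to the fricative [s]. /t/ is a stop between vowels /a/ and /a/, so it spirantizes to the fricative [s]. /k/ is a stop between vowels /o/ and /a/, so it spirantizes to the fricative [x]. /virootatainokaxn/ → viroosasainoxaxn.
Rule 2 (intervocalic voicing): /s/ is a voiceless obstruent between vowels /o/ and /a/, so it voices to [z]. /s/ is a voiceless obstruent between vowels /a/ and /a/, so it voices to [z]. /viroosasainoxaxn/ → viroozazainoxaxn.
Rule 3 (intervocalic voicing): no segment meets the environment; /viroozazainoxaxn/ is unchanged.
Rule 4 (final cluster simplification): /n/ is the second consonant of a word-final cluster /xn/, so it deletes. /viroozazainoxaxn/ → viroozazainoxax.

viroozazainoxax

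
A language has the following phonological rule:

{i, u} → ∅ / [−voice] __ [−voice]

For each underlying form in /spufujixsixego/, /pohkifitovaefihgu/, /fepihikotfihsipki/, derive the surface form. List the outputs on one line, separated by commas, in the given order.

spfujixsxego, pohkftovaefhgu, fephkotfhspki

/spufujixsixego/: /u/ is a high vowel flanked by voiceless consonants /p/ and /f/, so it deletes. /i/ is a high vowel flanked by voiceless consonants /s/ and /x/, so it deletes. → [spfujixsxego].
/pohkifitovaefihgu/: /i/ is a high vowel flanked by voiceless consonants /k/ and /f/, so it deletes. /i/ is a high vowel flanked by voiceless consonants /f/ and /t/, so it deletes. /i/ is a high vowel flanked by voiceless consonants /f/ and /h/, so it deletes. → [pohkftovaefhgu].
/fepihikotfihsipki/: /i/ is a high vowel flanked by voiceless consonants /p/ and /h/, so it deletes. /i/ is a high vowel flanked by voiceless consonants /h/ and /k/, so it deletes. /i/ is a high vowel flanked by voiceless consonants /f/ and /h/, so it deletes. /i/ is a high vowel flanked by voiceless consonants /s/ and /p/, so it deletes. → [fephkotfhspki].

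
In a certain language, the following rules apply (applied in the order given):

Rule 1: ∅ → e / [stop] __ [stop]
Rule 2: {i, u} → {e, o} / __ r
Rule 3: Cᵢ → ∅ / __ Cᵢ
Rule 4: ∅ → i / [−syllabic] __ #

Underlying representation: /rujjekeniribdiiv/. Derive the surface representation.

Rule 1 (stop-cluster e-epenthesis): /b/ and /d/ form a stop–stop cluster, so [e] is inserted between them. /rujjekeniribdiiv/ → rujjekeniribediiv.
Rule 2 (pre-rhotic lowering): /i/ is a high vowel immediately before /r/, so it lowers to [e]. /rujjekeniribediiv/ → rujjekeneribediiv.
Rule 3 (degemination): /jj/ is a geminate; the first /j/ deletes. /rujjekeneribediiv/ → rujekeneribediiv.
Rule 4 (final i-epenthesis): the form ends in the consonant /v/, so [i] is inserted word-finally. /rujekeneribediiv/ → rujekeneribediivi.

rujekeneribediivi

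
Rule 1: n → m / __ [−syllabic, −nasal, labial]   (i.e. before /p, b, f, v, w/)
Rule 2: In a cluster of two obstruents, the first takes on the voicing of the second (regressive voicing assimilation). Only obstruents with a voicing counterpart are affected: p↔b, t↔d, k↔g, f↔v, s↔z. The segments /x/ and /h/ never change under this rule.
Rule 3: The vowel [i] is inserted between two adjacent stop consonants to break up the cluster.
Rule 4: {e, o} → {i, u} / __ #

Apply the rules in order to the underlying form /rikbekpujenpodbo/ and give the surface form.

Rule 1 (nasal place assimilation): /n/ precedes the labial consonant /p/, so it assimilates in place to [m]. /rikbekpujenpodbo/ → rikbekpujempodbo.
Rule 2 (regressive voicing assimilation): /k/ precedes the voiced obstruent /b/, so it voices to [g] by assimilation. /rikbekpujempodbo/ → rigbekpujempodbo.
Rule 3 (stop-cluster i-epenthesis): /g/ and /b/ form a stop–stop cluster, so [i] is inserted between them. /k/ and /p/ form a stop–stop cluster, so [i] is inserted between them. /d/ and /b/ form a stop–stop cluster, so [i] is inserted between them. /rigbekpujempodbo/ → rigibekipujempodibo.
Rule 4 (final vowel raising): /o/ is a mid vowel in word-final position, so it raises to [u]. /rigibekipujempodibo/ → rigibekipujempodibu.

rigibekipujempodibu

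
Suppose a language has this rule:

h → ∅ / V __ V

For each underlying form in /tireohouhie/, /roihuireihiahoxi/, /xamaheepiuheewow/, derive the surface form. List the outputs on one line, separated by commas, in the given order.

/tireohouhie/: /h/ occurs between vowels /o/ and /o/, so it deletes. /h/ occurs between vowels /u/ and /i/, so it deletes. → [tireoouie].
/roihuireihiahoxi/: /h/ occurs between vowels /i/ and /u/, so it deletes. /h/ occurs between vowels /i/ and /i/, so it deletes. /h/ occurs between vowels /a/ and /o/, so it deletes. → [roiuireiiaoxi].
/xamaheepiuheewow/: /h/ occurs between vowels /a/ and /e/, so it deletes. /h/ occurs between vowels /u/ and /e/, so it deletes. → [xamaeepiueewow].

tireoouie, roiuireiiaoxi, xamaeepiueewow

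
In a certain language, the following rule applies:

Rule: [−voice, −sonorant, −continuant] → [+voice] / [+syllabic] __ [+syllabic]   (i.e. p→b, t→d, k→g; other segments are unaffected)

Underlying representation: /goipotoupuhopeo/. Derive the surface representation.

/p/ is a voiceless stop between vowels /i/ and /o/, so it voices to [b].
/t/ is a voiceless stop between vowels /o/ and /o/, so it voices to [d].
/p/ is a voiceless stop between vowels /u/ and /u/, so it voices to [b].
/p/ is a voiceless stop between vowels /o/ and /e/, so it voices to [b].
Surface form: [goibodoubuhobeo].

goibodoubuhobeo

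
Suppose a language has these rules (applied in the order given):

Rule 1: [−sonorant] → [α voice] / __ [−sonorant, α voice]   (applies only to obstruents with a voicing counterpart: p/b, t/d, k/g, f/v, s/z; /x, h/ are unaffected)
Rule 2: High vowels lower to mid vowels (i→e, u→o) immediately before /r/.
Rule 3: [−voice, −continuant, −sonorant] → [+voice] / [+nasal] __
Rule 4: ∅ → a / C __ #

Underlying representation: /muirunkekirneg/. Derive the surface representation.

Rule 1 (regressive voicing assimilation): no segment meets the environment; /muirunkekirneg/ is unchanged.
Rule 2 (pre-rhotic lowering): /i/ is a high vowel immediately before /r/, so it lowers to [e]. /i/ is a high vowel immediately before /r/, so it lowers to [e]. /muirunkekirneg/ → muerunkekerneg.
Rule 3 (post-nasal voicing): /k/ is a voiceless stop immediately after the nasal /n/, so it voices to [g]. /muerunkekerneg/ → muerungekerneg.
Rule 4 (final a-epenthesis): the form ends in the consonant /g/, so [a] is inserted word-finally. /muerungekerneg/ → muerungekernega.

muerungekernega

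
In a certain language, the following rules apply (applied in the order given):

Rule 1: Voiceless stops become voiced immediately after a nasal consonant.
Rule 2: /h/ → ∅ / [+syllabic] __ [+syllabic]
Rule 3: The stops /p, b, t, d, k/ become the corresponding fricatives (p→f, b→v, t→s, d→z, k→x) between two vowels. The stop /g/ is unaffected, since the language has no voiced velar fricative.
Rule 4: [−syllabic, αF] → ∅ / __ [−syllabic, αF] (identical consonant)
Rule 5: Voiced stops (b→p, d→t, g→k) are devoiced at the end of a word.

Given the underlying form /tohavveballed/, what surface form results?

Rule 1 (post-nasal voicing): no segment meets the environment; /tohavveballed/ is unchanged.
Rule 2 (intervocalic h-deletion): /h/ occurs between vowels /o/ and /a/, so it deletes. /tohavveballed/ → toavveballed.
Rule 3 (intervocalic spirantization): /b/ is a stop between vowels /e/ and /a/, so it spirantizes to the fricative [v]. /toavveballed/ → toavvevalled.
Rule 4 (degemination): /vv/ is a geminate; the first /v/ deletes. /ll/ is a geminate; the first /l/ deletes. /toavvevalled/ → toavevaled.
Rule 5 (final devoicing): /d/ is a voiced stop in word-final position, so it devoices to [t]. /toavevaled/ → toavevalet.

toavevalet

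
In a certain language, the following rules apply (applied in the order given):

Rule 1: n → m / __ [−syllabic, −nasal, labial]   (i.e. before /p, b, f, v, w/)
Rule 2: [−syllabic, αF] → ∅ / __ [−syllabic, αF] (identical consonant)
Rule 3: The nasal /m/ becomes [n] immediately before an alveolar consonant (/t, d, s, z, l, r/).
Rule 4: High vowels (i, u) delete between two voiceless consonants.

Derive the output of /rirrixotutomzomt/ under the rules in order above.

Rule 1 (nasal place assimilation): no segment meets the environment; /rirrixotutomzomt/ is unchanged.
Rule 2 (degemination): /rr/ is a geminate; the first /r/ deletes. /rirrixotutomzomt/ → ririxotutomzomt.
Rule 3 (nasal place assimilation): /m/ precedes the alveolar consonant /z/, so it assimilates in place to [n]. /m/ precedes the alveolar consonant /t/, so it assimilates in place to [n]. /ririxotutomzomt/ → ririxotutonzont.
Rule 4 (high vowel syncope): /u/ is a high vowel flanked by voiceless consonants /t/ and /t/, so it deletes. /ririxotutonzont/ → ririxottonzont.

ririxottonzont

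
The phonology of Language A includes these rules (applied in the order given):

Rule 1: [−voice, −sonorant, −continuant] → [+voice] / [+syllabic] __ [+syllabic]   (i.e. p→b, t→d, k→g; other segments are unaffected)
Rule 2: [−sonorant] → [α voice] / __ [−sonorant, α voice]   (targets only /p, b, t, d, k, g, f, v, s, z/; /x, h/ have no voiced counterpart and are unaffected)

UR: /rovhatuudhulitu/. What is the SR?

Rule 1 (intervocalic voicing): /t/ is a voiceless stop between vowels /a/ and /u/, so it voices to [d]. /t/ is a voiceless stop between vowels /i/ and /u/, so it voices to [d]. /rovhatuudhulitu/ → rovhaduudhulidu.
Rule 2 (regressive voicing assimilation): /v/ precedes the voiceless obstruent /h/, so it devoices to [f] by assimilation. /d/ precedes the voiceless obstruent /h/, so it devoices to [t] by assimilation. /rovhaduudhulidu/ → rofhaduuthulidu.

rofhaduuthulidu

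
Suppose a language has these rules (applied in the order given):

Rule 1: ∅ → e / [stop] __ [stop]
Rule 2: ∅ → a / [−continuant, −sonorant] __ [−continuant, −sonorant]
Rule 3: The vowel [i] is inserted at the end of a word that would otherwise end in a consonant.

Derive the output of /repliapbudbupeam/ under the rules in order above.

Rule 1 (stop-cluster e-epenthesis): /p/ and /b/ form a stop–stop cluster, so [e] is inserted between them. /d/ and /b/ form a stop–stop cluster, so [e] is inserted between them. /repliapbudbupeam/ → repliapebudebupeam.
Rule 2 (stop-cluster a-epenthesis): no segment meets the environment; /repliapebudebupeam/ is unchanged.
Rule 3 (final i-epenthesis): the form ends in the consonant /m/, so [i] is inserted word-finally. /repliapebudebupeam/ → repliapebudebupeami.

repliapebudebupeami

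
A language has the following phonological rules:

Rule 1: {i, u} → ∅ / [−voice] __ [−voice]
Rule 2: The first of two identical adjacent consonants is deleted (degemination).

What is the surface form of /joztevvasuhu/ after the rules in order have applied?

Rule 1 (high vowel syncope): /u/ is a high vowel flanked by voiceless consonants /s/ and /h/, so it deletes. /joztevvasuhu/ → joztevvashu.
Rule 2 (degemination): /vv/ is a geminate; the first /v/ deletes. /joztevvashu/ → joztevashu.

joztevashu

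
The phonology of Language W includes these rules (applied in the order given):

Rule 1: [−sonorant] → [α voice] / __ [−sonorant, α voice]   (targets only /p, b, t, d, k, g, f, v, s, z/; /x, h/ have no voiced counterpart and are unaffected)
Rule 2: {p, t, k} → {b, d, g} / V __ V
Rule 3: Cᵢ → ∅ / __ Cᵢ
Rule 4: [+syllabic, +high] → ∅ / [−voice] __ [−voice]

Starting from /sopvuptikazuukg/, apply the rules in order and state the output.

Rule 1 (regressive voicing assimilation): /p/ precedes the voiced obstruent /v/, so it voices to [b] by assimilation. /k/ precedes the voiced obstruent /g/, so it voices to [g] by assimilation. /sopvuptikazuukg/ → sobvuptikazuugg.
Rule 2 (intervocalic voicing): /k/ is a voiceless stop between vowels /i/ and /a/, so it voices to [g]. /sobvuptikazuugg/ → sobvuptigazuugg.
Rule 3 (degemination): /gg/ is a geminate; the first /g/ deletes. /sobvuptigazuugg/ → sobvuptigazuug.
Rule 4 (high vowel syncope): no segment meets the environment; /sobvuptigazuug/ is unchanged.

sobvuptigazuug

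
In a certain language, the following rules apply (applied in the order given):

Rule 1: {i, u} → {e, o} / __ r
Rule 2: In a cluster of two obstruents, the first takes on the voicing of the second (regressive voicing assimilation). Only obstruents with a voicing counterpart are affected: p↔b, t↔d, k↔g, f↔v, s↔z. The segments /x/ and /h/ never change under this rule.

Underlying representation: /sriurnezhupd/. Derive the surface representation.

sriorneshubd

Rule 1 (pre-rhotic lowering): /u/ is a high vowel immediately before /r/, so it lowers to [o]. /sriurnezhupd/ → sriornezhupd.
Rule 2 (regressive voicing assimilation): /z/ precedes the voiceless obstruent /h/, so it devoices to [s] by assimilation. /p/ precedes the voiced obstruent /d/, so it voices to [b] by assimilation. /sriornezhupd/ → sriorneshubd.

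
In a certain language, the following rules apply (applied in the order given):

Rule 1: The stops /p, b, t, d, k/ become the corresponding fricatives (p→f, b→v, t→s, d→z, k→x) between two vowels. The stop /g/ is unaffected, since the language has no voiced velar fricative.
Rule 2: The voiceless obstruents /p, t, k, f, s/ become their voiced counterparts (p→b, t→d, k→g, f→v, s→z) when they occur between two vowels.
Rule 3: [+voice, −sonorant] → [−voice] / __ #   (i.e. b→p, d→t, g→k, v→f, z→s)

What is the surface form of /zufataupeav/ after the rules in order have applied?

Rule 1 (intervocalic spirantization): /t/ is a stop between vowels /a/ and /a/, so it spirantizes to the fricative [s]. /p/ is a stop between vowels /u/ and /e/, so it spirantizes to the fricative [f]. /zufataupeav/ → zufasaufeav.
Rule 2 (intervocalic voicing): /f/ is a voiceless obstruent between vowels /u/ and /a/, so it voices to [v]. /s/ is a voiceless obstruent between vowels /a/ and /a/, so it voices to [z]. /f/ is a voiceless obstruent between vowels /u/ and /e/, so it voices to [v]. /zufasaufeav/ → zuvazauveav.
Rule 3 (final devoicing): /v/ is a voiced obstruent in word-final position, so it devoices to [f]. /zuvazauveav/ → zuvazauveaf.

zuvazauveaf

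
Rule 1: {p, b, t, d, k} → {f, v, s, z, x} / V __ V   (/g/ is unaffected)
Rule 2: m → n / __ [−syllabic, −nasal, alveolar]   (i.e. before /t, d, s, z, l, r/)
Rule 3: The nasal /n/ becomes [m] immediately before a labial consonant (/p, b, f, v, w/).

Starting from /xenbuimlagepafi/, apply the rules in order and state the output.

Rule 1 (intervocalic spirantization): /p/ is a stop between vowels /e/ and /a/, so it spirantizes to the fricative [f]. /xenbuimlagepafi/ → xenbuimlagefafi.
Rule 2 (nasal place assimilation): /m/ precedes the alveolar consonant /l/, so it assimilates in place to [n]. /xenbuimlagefafi/ → xenbuinlagefafi.
Rule 3 (nasal place assimilation): /n/ precedes the labial consonant /b/, so it assimilates in place to [m]. /xenbuinlagefafi/ → xembuinlagefafi.

xembuinlagefafi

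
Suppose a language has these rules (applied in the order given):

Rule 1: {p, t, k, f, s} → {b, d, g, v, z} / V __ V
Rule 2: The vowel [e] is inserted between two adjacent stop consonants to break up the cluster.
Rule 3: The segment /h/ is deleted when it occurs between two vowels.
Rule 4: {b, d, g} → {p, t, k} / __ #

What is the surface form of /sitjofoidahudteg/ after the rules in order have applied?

sitjovoidaudetek

Rule 1 (intervocalic voicing): /f/ is a voiceless obstruent between vowels /o/ and /o/, so it voices to [v]. /sitjofoidahudteg/ → sitjovoidahudteg.
Rule 2 (stop-cluster e-epenthesis): /d/ and /t/ form a stop–stop cluster, so [e] is inserted between them. /sitjovoidahudteg/ → sitjovoidahudeteg.
Rule 3 (intervocalic h-deletion): /h/ occurs between vowels /a/ and /u/, so it deletes. /sitjovoidahudeteg/ → sitjovoidaudeteg.
Rule 4 (final devoicing): /g/ is a voiced stop in word-final position, so it devoices to [k]. /sitjovoidaudeteg/ → sitjovoidaudetek.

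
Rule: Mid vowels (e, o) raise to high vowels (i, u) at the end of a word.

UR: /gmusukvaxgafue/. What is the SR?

/e/ is a mid vowel in word-final position, so it raises to [i].
Surface form: [gmusukvaxgafui].

gmusukvaxgafui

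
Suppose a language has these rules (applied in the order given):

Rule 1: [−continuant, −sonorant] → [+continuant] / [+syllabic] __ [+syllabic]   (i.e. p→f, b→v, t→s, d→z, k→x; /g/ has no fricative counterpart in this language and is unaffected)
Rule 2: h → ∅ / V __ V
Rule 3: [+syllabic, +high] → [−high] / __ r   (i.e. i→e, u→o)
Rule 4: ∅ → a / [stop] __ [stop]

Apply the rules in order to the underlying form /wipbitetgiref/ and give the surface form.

Rule 1 (intervocalic spirantization): /t/ is a stop between vowels /i/ and /e/, so it spirantizes to the fricative [s]. /wipbitetgiref/ → wipbisetgiref.
Rule 2 (intervocalic h-deletion): no segment meets the environment; /wipbisetgiref/ is unchanged.
Rule 3 (pre-rhotic lowering): /i/ is a high vowel immediately before /r/, so it lowers to [e]. /wipbisetgiref/ → wipbisetgeref.
Rule 4 (stop-cluster a-epenthesis): /p/ and /b/ form a stop–stop cluster, so [a] is inserted between them. /t/ and /g/ form a stop–stop cluster, so [a] is inserted between them. /wipbisetgeref/ → wipabisetageref.

wipabisetageref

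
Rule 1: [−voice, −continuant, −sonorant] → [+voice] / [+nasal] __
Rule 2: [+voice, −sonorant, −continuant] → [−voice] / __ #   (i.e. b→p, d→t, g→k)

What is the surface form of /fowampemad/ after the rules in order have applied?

Rule 1 (post-nasal voicing): /p/ is a voiceless stop immediately after the nasal /m/, so it voices to [b]. /fowampemad/ → fowambemad.
Rule 2 (final devoicing): /d/ is a voiced stop in word-final position, so it devoices to [t]. /fowambemad/ → fowambemat.

fowambemat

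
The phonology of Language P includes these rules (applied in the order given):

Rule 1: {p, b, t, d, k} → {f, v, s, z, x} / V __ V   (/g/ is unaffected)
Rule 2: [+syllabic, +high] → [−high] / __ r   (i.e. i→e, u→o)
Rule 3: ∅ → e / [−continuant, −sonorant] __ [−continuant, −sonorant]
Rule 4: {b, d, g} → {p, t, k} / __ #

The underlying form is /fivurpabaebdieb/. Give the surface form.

Rule 1 (intervocalic spirantization): /b/ is a stop between vowels /a/ and /a/, so it spirantizes to the fricative [v]. /fivurpabaebdieb/ → fivurpavaebdieb.
Rule 2 (pre-rhotic lowering): /u/ is a high vowel immediately before /r/, so it lowers to [o]. /fivurpavaebdieb/ → fivorpavaebdieb.
Rule 3 (stop-cluster e-epenthesis): /b/ and /d/ form a stop–stop cluster, so [e] is inserted between them. /fivorpavaebdieb/ → fivorpavaebedieb.
Rule 4 (final devoicing): /b/ is a voiced stop in word-final position, so it devoices to [p]. /fivorpavaebedieb/ → fivorpavaebediep.

fivorpavaebediep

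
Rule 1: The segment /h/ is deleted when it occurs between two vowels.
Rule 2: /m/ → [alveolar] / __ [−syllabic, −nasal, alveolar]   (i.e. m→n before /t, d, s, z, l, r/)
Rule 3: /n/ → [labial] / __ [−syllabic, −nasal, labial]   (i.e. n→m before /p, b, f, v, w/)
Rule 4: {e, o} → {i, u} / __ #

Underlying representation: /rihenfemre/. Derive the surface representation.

Rule 1 (intervocalic h-deletion): /h/ occurs between vowels /i/ and /e/, so it deletes. /rihenfemre/ → rienfemre.
Rule 2 (nasal place assimilation): /m/ precedes the alveolar consonant /r/, so it assimilates in place to [n]. /rienfemre/ → rienfenre.
Rule 3 (nasal place assimilation): /n/ precedes the labial consonant /f/, so it assimilates in place to [m]. /rienfenre/ → riemfenre.
Rule 4 (final vowel raising): /e/ is a mid vowel in word-final position, so it raises to [i]. /riemfenre/ → riemfenri.

riemfenri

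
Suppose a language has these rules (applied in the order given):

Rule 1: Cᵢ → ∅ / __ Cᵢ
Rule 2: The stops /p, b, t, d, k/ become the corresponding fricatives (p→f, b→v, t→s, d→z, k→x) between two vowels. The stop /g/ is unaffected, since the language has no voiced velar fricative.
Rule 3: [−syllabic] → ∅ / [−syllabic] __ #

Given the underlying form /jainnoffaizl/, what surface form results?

jainofaiz

Rule 1 (degemination): /nn/ is a geminate; the first /n/ deletes. /ff/ is a geminate; the first /f/ deletes. /jainnoffaizl/ → jainofaizl.
Rule 2 (intervocalic spirantization): no segment meets the environment; /jainofaizl/ is unchanged.
Rule 3 (final cluster simplification): /l/ is the second consonant of a word-final cluster /zl/, so it deletes. /jainofaizl/ → jainofaiz.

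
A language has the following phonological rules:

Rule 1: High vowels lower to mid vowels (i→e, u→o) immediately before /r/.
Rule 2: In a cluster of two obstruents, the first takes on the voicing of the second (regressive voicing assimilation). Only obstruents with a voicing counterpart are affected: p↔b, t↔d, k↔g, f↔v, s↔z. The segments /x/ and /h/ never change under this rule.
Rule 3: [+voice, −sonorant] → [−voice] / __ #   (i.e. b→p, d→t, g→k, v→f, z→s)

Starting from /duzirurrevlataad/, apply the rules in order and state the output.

duzerorrevlataat

Rule 1 (pre-rhotic lowering): /i/ is a high vowel immediately before /r/, so it lowers to [e]. /u/ is a high vowel immediately before /r/, so it lowers to [o]. /duzirurrevlataad/ → duzerorrevlataad.
Rule 2 (regressive voicing assimilation): no segment meets the environment; /duzerorrevlataad/ is unchanged.
Rule 3 (final devoicing): /d/ is a voiced obstruent in word-final position, so it devoices to [t]. /duzerorrevlataad/ → duzerorrevlataat.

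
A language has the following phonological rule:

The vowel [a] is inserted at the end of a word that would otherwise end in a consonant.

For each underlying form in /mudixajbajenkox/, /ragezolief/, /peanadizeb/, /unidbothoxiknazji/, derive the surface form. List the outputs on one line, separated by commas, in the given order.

mudixajbajenkoxa, ragezoliefa, peanadizeba, unidbothoxiknazji

/mudixajbajenkox/: the form ends in the consonant /x/, so [a] is inserted word-finally. → [mudixajbajenkoxa].
/ragezolief/: the form ends in the consonant /f/, so [a] is inserted word-finally. → [ragezoliefa].
/peanadizeb/: the form ends in the consonant /b/, so [a] is inserted word-finally. → [peanadizeba].
/unidbothoxiknazji/: the rule's environment is not met; surfaces unchanged as [unidbothoxiknazji].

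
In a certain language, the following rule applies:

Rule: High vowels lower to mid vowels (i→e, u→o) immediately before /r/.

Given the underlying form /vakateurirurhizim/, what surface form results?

Scanning /vakateurirurhizim/: /u/ is a high vowel immediately before /r/, so it lowers to [o]; /i/ is a high vowel immediately before /r/, so it lowers to [e]; /u/ is a high vowel immediately before /r/, so it lowers to [o]; /i/ at position 14 is not in the conditioning environment; /i/ at position 16 is not in the conditioning environment.
Result: [vakateorerorhizim].

vakateorerorhizim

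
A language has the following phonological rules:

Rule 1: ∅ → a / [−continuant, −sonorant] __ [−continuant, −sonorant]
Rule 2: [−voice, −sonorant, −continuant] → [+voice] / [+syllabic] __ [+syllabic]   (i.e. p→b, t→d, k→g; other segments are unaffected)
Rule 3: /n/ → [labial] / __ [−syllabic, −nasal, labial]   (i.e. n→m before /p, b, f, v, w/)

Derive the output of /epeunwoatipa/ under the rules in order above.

Rule 1 (stop-cluster a-epenthesis): no segment meets the environment; /epeunwoatipa/ is unchanged.
Rule 2 (intervocalic voicing): /p/ is a voiceless stop between vowels /e/ and /e/, so it voices to [b]. /t/ is a voiceless stop between vowels /a/ and /i/, so it voices to [d]. /p/ is a voiceless stop between vowels /i/ and /a/, so it voices to [b]. /epeunwoatipa/ → ebeunwoadiba.
Rule 3 (nasal place assimilation): /n/ precedes the labial consonant /w/, so it assimilates in place to [m]. /ebeunwoadiba/ → ebeumwoadiba.

ebeumwoadiba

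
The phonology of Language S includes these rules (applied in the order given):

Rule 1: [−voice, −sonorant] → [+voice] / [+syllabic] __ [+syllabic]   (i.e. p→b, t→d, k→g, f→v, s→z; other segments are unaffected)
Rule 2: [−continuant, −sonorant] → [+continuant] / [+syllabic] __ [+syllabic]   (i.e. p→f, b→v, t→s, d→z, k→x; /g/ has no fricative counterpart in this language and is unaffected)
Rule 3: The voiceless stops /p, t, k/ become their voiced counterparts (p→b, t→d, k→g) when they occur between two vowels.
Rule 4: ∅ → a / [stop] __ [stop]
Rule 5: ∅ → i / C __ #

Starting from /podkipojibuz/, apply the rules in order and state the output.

Rule 1 (intervocalic voicing): /p/ is a voiceless obstruent between vowels /i/ and /o/, so it voices to [b]. /podkipojibuz/ → podkibojibuz.
Rule 2 (intervocalic spirantization): /b/ is a stop between vowels /i/ and /o/, so it spirantizes to the fricative [v]. /b/ is a stop between vowels /i/ and /u/, so it spirantizes to the fricative [v]. /podkibojibuz/ → podkivojivuz.
Rule 3 (intervocalic voicing): no segment meets the environment; /podkivojivuz/ is unchanged.
Rule 4 (stop-cluster a-epenthesis): /d/ and /k/ form a stop–stop cluster, so [a] is inserted between them. /podkivojivuz/ → podakivojivuz.
Rule 5 (final i-epenthesis): the form ends in the consonant /z/, so [i] is inserted word-finally. /podakivojivuz/ → podakivojivuzi.

podakivojivuzi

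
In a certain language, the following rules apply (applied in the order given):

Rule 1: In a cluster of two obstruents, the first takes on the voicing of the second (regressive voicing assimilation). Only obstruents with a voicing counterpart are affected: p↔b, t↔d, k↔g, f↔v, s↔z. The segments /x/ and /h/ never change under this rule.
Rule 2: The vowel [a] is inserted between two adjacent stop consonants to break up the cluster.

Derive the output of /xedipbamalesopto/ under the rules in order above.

xedibabamalesopato

Rule 1 (regressive voicing assimilation): /p/ precedes the voiced obstruent /b/, so it voices to [b] by assimilation. /xedipbamalesopto/ → xedibbamalesopto.
Rule 2 (stop-cluster a-epenthesis): /b/ and /b/ form a stop–stop cluster, so [a] is inserted between them. /p/ and /t/ form a stop–stop cluster, so [a] is inserted between them. /xedibbamalesopto/ → xedibabamalesopato.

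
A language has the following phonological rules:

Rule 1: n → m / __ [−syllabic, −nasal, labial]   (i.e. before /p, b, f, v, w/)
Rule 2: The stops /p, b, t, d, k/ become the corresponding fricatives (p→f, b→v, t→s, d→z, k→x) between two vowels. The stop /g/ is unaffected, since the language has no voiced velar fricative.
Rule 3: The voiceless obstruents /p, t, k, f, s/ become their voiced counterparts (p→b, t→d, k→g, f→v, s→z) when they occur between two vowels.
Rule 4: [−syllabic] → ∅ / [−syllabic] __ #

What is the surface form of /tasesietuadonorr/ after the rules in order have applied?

tazeziezuazonor

Rule 1 (nasal place assimilation): no segment meets the environment; /tasesietuadonorr/ is unchanged.
Rule 2 (intervocalic spirantization): /t/ is a stop between vowels /e/ and /u/, so it spirantizes to the fricative [s]. /d/ is a stop between vowels /a/ and /o/, so it spirantizes to the fricative [z]. /tasesietuadonorr/ → tasesiesuazonorr.
Rule 3 (intervocalic voicing): /s/ is a voiceless obstruent between vowels /a/ and /e/, so it voices to [z]. /s/ is a voiceless obstruent between vowels /e/ and /i/, so it voices to [z]. /s/ is a voiceless obstruent between vowels /e/ and /u/, so it voices to [z]. /tasesiesuazonorr/ → tazeziezuazonorr.
Rule 4 (final cluster simplification): /r/ is the second consonant of a word-final cluster /rr/, so it deletes. /tazeziezuazonorr/ → tazeziezuazonor.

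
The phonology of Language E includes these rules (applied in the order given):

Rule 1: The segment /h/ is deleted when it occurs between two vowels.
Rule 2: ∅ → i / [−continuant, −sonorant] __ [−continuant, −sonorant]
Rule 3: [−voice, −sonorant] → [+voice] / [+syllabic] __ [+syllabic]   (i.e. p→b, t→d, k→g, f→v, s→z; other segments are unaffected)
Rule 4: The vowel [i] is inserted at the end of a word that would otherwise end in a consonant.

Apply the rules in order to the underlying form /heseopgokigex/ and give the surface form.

hezeobigogigexi

Rule 1 (intervocalic h-deletion): no segment meets the environment; /heseopgokigex/ is unchanged.
Rule 2 (stop-cluster i-epenthesis): /p/ and /g/ form a stop–stop cluster, so [i] is inserted between them. /heseopgokigex/ → heseopigokigex.
Rule 3 (intervocalic voicing): /s/ is a voiceless obstruent between vowels /e/ and /e/, so it voices to [z]. /p/ is a voiceless obstruent between vowels /o/ and /i/, so it voices to [b]. /k/ is a voiceless obstruent between vowels /o/ and /i/, so it voices to [g]. /heseopigokigex/ → hezeobigogigex.
Rule 4 (final i-epenthesis): the form ends in the consonant /x/, so [i] is inserted word-finally. /hezeobigogigex/ → hezeobigogigexi.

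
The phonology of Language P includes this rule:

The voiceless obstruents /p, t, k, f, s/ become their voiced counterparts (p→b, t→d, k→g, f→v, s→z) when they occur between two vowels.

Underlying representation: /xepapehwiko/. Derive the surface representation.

xebabehwigo

/p/ is a voiceless obstruent between vowels /e/ and /a/, so it voices to [b].
/p/ is a voiceless obstruent between vowels /a/ and /e/, so it voices to [b].
/k/ is a voiceless obstruent between vowels /i/ and /o/, so it voices to [g].
Surface form: [xebabehwigo].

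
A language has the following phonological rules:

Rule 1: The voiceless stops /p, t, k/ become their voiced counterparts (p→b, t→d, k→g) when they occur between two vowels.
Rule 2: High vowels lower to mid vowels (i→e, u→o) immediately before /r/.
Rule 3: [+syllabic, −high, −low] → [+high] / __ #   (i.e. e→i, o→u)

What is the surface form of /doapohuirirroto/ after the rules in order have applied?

doabohuererrodu

Rule 1 (intervocalic voicing): /p/ is a voiceless stop between vowels /a/ and /o/, so it voices to [b]. /t/ is a voiceless stop between vowels /o/ and /o/, so it voices to [d]. /doapohuirirroto/ → doabohuirirrodo.
Rule 2 (pre-rhotic lowering): /i/ is a high vowel immediately before /r/, so it lowers to [e]. /i/ is a high vowel immediately before /r/, so it lowers to [e]. /doabohuirirrodo/ → doabohuererrodo.
Rule 3 (final vowel raising): /o/ is a mid vowel in word-final position, so it raises to [u]. /doabohuererrodo/ → doabohuererrodu.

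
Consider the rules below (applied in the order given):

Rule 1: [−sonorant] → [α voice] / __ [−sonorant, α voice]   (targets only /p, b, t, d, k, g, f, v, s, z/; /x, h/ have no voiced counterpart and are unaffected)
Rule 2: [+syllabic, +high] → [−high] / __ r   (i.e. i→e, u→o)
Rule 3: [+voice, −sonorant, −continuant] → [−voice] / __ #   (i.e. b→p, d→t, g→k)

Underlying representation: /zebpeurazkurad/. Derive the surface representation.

Rule 1 (regressive voicing assimilation): /b/ precedes the voiceless obstruent /p/, so it devoices to [p] by assimilation. /z/ precedes the voiceless obstruent /k/, so it devoices to [s] by assimilation. /zebpeurazkurad/ → zeppeuraskurad.
Rule 2 (pre-rhotic lowering): /u/ is a high vowel immediately before /r/, so it lowers to [o]. /u/ is a high vowel immediately before /r/, so it lowers to [o]. /zeppeuraskurad/ → zeppeoraskorad.
Rule 3 (final devoicing): /d/ is a voiced stop in word-final position, so it devoices to [t]. /zeppeoraskorad/ → zeppeoraskorat.

zeppeoraskorat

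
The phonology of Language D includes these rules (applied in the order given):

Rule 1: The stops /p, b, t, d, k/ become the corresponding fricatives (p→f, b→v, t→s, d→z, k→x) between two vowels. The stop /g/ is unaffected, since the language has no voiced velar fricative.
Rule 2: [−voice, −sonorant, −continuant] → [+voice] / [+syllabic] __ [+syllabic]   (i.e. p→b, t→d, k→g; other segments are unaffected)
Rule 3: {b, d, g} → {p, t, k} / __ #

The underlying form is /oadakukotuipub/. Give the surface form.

oazaxuxosuifup

Rule 1 (intervocalic spirantization): /d/ is a stop between vowels /a/ and /a/, so it spirantizes to the fricative [z]. /k/ is a stop between vowels /a/ and /u/, so it spirantizes to the fricative [x]. /k/ is a stop between vowels /u/ and /o/, so it spirantizes to the fricative [x]. /t/ is a stop between vowels /o/ and /u/, so it spirantizes to the fricative [s]. /p/ is a stop between vowels /i/ and /u/, so it spirantizes to the fricative [f]. /oadakukotuipub/ → oazaxuxosuifub.
Rule 2 (intervocalic voicing): no segment meets the environment; /oazaxuxosuifub/ is unchanged.
Rule 3 (final devoicing): /b/ is a voiced stop in word-final position, so it devoices to [p]. /oazaxuxosuifub/ → oazaxuxosuifup.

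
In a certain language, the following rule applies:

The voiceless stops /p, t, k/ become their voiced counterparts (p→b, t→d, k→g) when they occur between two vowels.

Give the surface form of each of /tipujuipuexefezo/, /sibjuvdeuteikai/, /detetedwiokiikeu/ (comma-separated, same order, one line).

tibujuibuexefezo, sibjuvdeudeigai, dedededwiogiigeu

/tipujuipuexefezo/: /p/ is a voiceless stop between vowels /i/ and /u/, so it voices to [b]. /p/ is a voiceless stop between vowels /i/ and /u/, so it voices to [b]. → [tibujuibuexefezo].
/sibjuvdeuteikai/: /t/ is a voiceless stop between vowels /u/ and /e/, so it voices to [d]. /k/ is a voiceless stop between vowels /i/ and /a/, so it voices to [g]. → [sibjuvdeudeigai].
/detetedwiokiikeu/: /t/ is a voiceless stop between vowels /e/ and /e/, so it voices to [d]. /t/ is a voiceless stop between vowels /e/ and /e/, so it voices to [d]. /k/ is a voiceless stop between vowels /o/ and /i/, so it voices to [g]. /k/ is a voiceless stop between vowels /i/ and /e/, so it voices to [g]. → [dedededwiogiigeu].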